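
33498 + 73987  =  107485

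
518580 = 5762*90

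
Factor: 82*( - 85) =-2^1*5^1 * 17^1*41^1   =  -6970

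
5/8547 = 5/8547=0.00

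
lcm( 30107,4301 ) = 30107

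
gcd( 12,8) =4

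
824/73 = 11  +  21/73 = 11.29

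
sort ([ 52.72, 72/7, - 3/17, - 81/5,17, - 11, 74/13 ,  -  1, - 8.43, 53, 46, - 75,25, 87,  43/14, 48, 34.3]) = [-75, - 81/5,-11,- 8.43 , - 1,-3/17,43/14, 74/13,  72/7, 17, 25,34.3,46, 48, 52.72,53,  87 ] 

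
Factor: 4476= 2^2*3^1*373^1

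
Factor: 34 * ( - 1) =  - 2^1*17^1= - 34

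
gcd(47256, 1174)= 2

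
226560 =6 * 37760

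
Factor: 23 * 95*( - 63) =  - 3^2*5^1* 7^1*19^1*23^1 = -137655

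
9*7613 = 68517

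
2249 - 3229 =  - 980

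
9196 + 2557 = 11753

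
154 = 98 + 56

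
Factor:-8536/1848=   -  97/21 =-3^(-1)*7^(  -  1 )*97^1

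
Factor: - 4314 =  - 2^1*3^1*  719^1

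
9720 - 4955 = 4765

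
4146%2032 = 82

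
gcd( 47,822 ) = 1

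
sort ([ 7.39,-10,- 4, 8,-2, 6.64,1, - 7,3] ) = [- 10, - 7,-4, - 2, 1, 3,6.64, 7.39, 8 ]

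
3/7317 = 1/2439 = 0.00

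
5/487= 5/487 = 0.01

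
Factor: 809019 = 3^2*89891^1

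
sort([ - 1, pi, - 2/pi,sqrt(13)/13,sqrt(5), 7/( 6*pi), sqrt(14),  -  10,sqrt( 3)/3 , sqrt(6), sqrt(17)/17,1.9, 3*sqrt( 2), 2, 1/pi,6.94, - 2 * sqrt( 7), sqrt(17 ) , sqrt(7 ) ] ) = [ - 10, - 2 * sqrt(7 ), - 1, - 2/pi, sqrt (17 ) /17, sqrt(13) /13, 1/pi,7/( 6*pi),sqrt ( 3 ) /3, 1.9, 2 , sqrt(5), sqrt(6),  sqrt(7),pi, sqrt( 14 ),  sqrt(17), 3 * sqrt (2), 6.94]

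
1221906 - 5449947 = - 4228041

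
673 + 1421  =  2094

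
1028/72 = 257/18 = 14.28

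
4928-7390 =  - 2462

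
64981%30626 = 3729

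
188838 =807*234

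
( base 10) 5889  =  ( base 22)C3F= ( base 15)1B29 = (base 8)13401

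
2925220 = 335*8732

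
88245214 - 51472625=36772589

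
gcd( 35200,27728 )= 16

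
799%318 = 163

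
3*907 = 2721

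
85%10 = 5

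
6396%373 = 55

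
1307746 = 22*59443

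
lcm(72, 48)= 144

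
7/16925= 7/16925 = 0.00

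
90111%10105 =9271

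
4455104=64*69611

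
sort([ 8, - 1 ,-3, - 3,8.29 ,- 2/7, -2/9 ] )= [ - 3, - 3, - 1,  -  2/7,-2/9,8,8.29]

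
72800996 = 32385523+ 40415473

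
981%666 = 315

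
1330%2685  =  1330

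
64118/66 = 971 + 16/33 = 971.48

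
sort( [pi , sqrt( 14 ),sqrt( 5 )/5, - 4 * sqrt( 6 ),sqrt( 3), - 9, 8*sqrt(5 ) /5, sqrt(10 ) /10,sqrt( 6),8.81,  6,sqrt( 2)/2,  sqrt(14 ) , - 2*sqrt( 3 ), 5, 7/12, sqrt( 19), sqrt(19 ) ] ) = [ - 4*sqrt(6 ), -9, - 2 * sqrt ( 3), sqrt(10)/10,sqrt(5 ) /5, 7/12,sqrt( 2 ) /2,sqrt( 3 ),sqrt( 6 )  ,  pi , 8*sqrt(5) /5,sqrt( 14),sqrt( 14),  sqrt(19 ),  sqrt( 19), 5,6,8.81 ]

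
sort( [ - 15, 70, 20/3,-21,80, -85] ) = [ - 85, - 21, - 15,20/3, 70, 80 ]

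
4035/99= 1345/33 = 40.76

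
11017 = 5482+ 5535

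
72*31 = 2232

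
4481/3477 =4481/3477 =1.29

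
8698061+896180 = 9594241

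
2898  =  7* 414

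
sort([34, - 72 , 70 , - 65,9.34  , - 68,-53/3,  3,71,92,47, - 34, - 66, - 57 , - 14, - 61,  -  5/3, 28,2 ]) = [  -  72,-68 , - 66, - 65, - 61, - 57, - 34,-53/3, - 14, - 5/3, 2,3, 9.34, 28,34 , 47,70,71, 92] 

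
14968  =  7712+7256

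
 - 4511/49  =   - 4511/49=- 92.06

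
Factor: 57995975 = 5^2*751^1*3089^1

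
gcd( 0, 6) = 6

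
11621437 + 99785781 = 111407218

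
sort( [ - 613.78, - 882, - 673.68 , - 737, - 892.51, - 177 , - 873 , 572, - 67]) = [ - 892.51,  -  882,-873, - 737,-673.68, - 613.78,  -  177, - 67, 572] 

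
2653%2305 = 348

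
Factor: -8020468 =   -  2^2*23^1*87179^1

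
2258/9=2258/9= 250.89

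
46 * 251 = 11546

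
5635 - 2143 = 3492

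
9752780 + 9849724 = 19602504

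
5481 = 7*783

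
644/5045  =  644/5045 = 0.13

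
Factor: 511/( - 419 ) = -7^1*73^1*419^(- 1)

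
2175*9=19575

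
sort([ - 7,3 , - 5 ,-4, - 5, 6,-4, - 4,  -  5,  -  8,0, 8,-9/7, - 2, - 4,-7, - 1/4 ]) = [ - 8, - 7,-7,-5 , - 5, - 5, - 4, -4, - 4, - 4, - 2, - 9/7,- 1/4,  0, 3,6,8]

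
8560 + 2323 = 10883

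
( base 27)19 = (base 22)1E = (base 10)36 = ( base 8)44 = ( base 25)1B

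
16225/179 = 90 + 115/179 = 90.64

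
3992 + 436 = 4428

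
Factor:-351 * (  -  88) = 30888 = 2^3*3^3*11^1*13^1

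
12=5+7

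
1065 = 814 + 251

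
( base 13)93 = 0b1111000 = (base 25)4K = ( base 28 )48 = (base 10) 120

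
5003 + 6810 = 11813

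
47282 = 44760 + 2522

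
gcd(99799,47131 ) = 7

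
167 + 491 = 658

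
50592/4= 12648 = 12648.00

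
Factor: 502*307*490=2^2* 5^1 * 7^2*251^1*307^1 =75515860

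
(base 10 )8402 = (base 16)20d2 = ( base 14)30c2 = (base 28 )ak2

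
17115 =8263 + 8852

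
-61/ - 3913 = 61/3913 = 0.02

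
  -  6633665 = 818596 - 7452261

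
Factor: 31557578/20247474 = 3^( - 1)*53^1*22901^1*259583^( - 1 ) = 1213753/778749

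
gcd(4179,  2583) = 21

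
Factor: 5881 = 5881^1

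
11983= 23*521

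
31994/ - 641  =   - 50+56/641 = - 49.91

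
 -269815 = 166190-436005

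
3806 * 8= 30448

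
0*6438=0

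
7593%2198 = 999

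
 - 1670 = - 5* 334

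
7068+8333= 15401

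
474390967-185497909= 288893058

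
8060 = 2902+5158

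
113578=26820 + 86758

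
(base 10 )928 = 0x3A0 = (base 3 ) 1021101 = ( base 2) 1110100000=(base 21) 224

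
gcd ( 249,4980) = 249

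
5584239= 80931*69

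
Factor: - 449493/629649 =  - 149831/209883 = - 3^( - 1) * 11^1*43^( - 1) * 53^1*257^1 * 1627^( - 1)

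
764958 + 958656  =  1723614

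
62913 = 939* 67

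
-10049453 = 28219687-38269140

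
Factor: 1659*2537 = 3^1 * 7^1*43^1*59^1*79^1=4208883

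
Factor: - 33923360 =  - 2^5 *5^1  *  19^1*11159^1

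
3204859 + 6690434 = 9895293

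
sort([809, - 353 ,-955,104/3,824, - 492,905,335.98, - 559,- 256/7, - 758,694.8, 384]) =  [- 955, - 758, - 559, - 492,-353, - 256/7,104/3,335.98, 384, 694.8,809,824,905]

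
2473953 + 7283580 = 9757533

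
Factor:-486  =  -2^1*3^5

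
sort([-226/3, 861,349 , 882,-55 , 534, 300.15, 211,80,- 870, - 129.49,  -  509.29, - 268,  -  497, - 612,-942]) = [ - 942, - 870, - 612, - 509.29, - 497, - 268, - 129.49,  -  226/3, - 55,80, 211, 300.15 , 349, 534,861, 882 ]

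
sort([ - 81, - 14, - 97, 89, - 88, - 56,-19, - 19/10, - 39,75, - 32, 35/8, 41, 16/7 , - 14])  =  [ - 97, - 88, - 81, - 56, - 39, - 32, - 19, - 14 , - 14, - 19/10, 16/7, 35/8, 41, 75, 89]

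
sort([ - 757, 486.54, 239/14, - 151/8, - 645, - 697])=[ - 757,  -  697, - 645,-151/8, 239/14,486.54]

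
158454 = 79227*2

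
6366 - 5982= 384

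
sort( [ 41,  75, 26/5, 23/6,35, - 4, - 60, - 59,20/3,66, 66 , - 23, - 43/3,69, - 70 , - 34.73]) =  [ - 70, - 60, - 59, - 34.73,  -  23, - 43/3, - 4, 23/6,26/5, 20/3, 35, 41, 66,66,69, 75]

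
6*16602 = 99612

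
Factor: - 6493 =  - 43^1*151^1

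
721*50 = 36050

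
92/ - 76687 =-1 + 76595/76687= - 0.00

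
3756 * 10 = 37560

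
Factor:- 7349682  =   - 2^1 *3^1*887^1*1381^1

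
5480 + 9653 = 15133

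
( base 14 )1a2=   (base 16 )152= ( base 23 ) EG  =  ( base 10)338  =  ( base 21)g2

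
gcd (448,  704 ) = 64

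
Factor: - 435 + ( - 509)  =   - 944= - 2^4*59^1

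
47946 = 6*7991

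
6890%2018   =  836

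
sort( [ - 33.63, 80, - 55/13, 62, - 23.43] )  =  [ - 33.63,  -  23.43 , - 55/13,  62,80]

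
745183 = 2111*353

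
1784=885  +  899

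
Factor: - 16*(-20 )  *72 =23040  =  2^9*3^2*5^1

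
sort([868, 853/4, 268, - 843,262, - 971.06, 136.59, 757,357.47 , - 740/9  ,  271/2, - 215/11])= [ - 971.06, -843 ,  -  740/9, - 215/11, 271/2, 136.59 , 853/4,262, 268,357.47,757,868 ]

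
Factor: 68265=3^2*5^1*37^1*41^1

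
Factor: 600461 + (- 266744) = 333717   =  3^1*173^1*643^1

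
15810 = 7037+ 8773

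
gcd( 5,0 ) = 5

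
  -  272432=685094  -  957526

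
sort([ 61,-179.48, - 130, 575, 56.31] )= [-179.48, - 130,56.31, 61,  575 ]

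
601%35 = 6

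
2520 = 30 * 84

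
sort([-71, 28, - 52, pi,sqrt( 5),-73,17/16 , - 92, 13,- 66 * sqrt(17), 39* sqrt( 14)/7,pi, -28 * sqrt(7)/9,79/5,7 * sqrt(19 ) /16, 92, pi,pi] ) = [-66* sqrt( 17), - 92, - 73, - 71, - 52,-28*sqrt(7)/9, 17/16,7*sqrt(19) /16, sqrt ( 5 ), pi,pi, pi , pi,13, 79/5, 39 *sqrt(14)/7, 28, 92 ] 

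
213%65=18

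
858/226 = 3 +90/113 = 3.80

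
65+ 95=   160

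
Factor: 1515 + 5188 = 6703=6703^1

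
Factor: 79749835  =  5^1*11^1*47^1*30851^1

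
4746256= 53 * 89552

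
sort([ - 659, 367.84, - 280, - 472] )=[ - 659,-472, - 280, 367.84 ] 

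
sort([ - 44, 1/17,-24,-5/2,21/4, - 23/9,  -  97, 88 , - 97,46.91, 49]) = [ - 97 , - 97,-44,- 24,  -  23/9, - 5/2, 1/17, 21/4, 46.91, 49, 88 ] 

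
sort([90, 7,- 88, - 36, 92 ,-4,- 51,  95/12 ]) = [ - 88,-51,-36,  -  4 , 7, 95/12 , 90 , 92 ] 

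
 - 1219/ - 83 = 14 + 57/83 = 14.69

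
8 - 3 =5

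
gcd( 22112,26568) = 8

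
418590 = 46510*9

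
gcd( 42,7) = 7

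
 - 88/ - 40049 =88/40049  =  0.00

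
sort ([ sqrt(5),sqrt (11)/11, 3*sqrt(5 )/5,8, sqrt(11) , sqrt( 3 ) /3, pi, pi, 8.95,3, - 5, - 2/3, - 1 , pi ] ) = [ - 5, - 1, - 2/3, sqrt( 11)/11,sqrt ( 3 ) /3, 3*sqrt (5 ) /5,sqrt( 5 ),3,pi, pi, pi, sqrt (11), 8, 8.95 ] 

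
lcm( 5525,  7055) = 458575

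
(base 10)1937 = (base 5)30222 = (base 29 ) 28N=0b11110010001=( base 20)4gh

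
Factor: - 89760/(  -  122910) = 176/241  =  2^4*11^1 * 241^(-1)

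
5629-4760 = 869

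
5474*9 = 49266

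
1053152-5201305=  - 4148153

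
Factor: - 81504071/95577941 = - 11^1*101^1*167^( - 1)*73361^1*572323^( - 1)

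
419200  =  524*800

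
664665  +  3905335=4570000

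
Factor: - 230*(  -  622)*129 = 2^2*3^1* 5^1 * 23^1*43^1 * 311^1 = 18454740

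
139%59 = 21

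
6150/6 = 1025 = 1025.00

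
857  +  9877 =10734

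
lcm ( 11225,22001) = 550025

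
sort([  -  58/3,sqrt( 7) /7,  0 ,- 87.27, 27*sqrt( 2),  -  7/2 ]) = [ -87.27 ,- 58/3,-7/2,0, sqrt ( 7) /7,27 * sqrt(2) ]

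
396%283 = 113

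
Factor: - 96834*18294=-2^2*3^2 * 3049^1*16139^1 = - 1771481196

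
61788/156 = 5149/13 = 396.08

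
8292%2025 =192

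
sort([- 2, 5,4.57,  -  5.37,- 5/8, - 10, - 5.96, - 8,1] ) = [ - 10, -8, - 5.96, - 5.37, - 2, - 5/8, 1,4.57, 5]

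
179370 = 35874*5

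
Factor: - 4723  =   -4723^1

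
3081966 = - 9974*( - 309 ) 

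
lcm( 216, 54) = 216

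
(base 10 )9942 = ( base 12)5906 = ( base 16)26d6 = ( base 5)304232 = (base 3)111122020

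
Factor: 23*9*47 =3^2*23^1  *47^1   =  9729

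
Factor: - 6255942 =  - 2^1 * 3^1*7^1 *11^2*1231^1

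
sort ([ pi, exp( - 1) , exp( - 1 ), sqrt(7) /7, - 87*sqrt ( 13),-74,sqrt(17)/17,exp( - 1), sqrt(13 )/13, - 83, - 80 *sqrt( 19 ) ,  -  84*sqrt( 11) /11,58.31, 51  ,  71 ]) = [  -  80*sqrt( 19), - 87 * sqrt( 13 ),-83,-74,-84* sqrt( 11 )/11 , sqrt(17 )/17, sqrt ( 13)/13,  exp(-1 ),  exp(-1),exp(-1), sqrt(7 )/7,  pi, 51, 58.31 , 71 ]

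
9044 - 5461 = 3583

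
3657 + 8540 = 12197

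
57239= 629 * 91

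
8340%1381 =54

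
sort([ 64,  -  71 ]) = [ - 71,  64 ]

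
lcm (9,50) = 450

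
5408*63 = 340704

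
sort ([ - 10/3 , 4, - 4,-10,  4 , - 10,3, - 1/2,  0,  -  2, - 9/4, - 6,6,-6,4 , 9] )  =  [ - 10, -10, -6, - 6 , - 4, - 10/3,- 9/4,  -  2,-1/2 , 0,3,4,  4, 4,6,9] 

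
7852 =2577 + 5275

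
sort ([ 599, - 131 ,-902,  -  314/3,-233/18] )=[ - 902, - 131, - 314/3, - 233/18, 599]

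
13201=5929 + 7272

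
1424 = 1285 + 139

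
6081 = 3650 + 2431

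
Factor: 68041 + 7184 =75225 = 3^1*5^2 * 17^1*59^1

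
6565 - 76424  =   - 69859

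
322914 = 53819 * 6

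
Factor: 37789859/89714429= 7^( - 1)* 29^( - 1 )*113^( - 1)*  3911^(-1)*37789859^1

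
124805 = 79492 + 45313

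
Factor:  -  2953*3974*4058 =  - 47621530876 = -  2^2*1987^1*2029^1*2953^1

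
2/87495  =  2/87495 = 0.00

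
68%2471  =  68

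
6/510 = 1/85  =  0.01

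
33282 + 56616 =89898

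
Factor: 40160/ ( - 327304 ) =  - 20/163 = - 2^2*5^1*163^(-1 ) 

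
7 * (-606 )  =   - 4242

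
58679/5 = 58679/5 = 11735.80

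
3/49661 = 3/49661 = 0.00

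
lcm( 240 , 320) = 960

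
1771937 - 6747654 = -4975717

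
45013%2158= 1853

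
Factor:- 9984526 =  - 2^1*29^1*172147^1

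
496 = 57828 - 57332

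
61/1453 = 61/1453  =  0.04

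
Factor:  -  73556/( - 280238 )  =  142/541 = 2^1*71^1*541^( - 1 ) 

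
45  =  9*5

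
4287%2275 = 2012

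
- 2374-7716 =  - 10090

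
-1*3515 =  - 3515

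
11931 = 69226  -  57295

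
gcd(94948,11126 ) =2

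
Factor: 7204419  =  3^2 * 137^1*5843^1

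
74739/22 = 74739/22 =3397.23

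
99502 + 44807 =144309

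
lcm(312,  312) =312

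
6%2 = 0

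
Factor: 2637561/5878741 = 3^1*11^(-1) * 19^1*46273^1 * 534431^( - 1 ) 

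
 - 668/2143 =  - 1 + 1475/2143= -  0.31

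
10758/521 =20 + 338/521=20.65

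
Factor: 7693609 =7^1*11^1*41^1*2437^1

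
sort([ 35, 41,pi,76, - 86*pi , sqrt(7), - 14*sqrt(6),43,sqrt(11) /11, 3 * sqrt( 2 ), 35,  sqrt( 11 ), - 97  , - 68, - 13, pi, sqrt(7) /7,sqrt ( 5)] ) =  [-86 * pi,-97, - 68, - 14*sqrt ( 6), - 13, sqrt ( 11 ) /11, sqrt(7)/7,sqrt(5 ),sqrt(7), pi, pi, sqrt(11 ), 3*sqrt(2 ), 35,  35,41, 43, 76 ]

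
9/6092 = 9/6092= 0.00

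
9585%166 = 123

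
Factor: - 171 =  - 3^2*19^1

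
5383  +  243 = 5626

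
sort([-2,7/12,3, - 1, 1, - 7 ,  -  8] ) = [-8,  -  7, - 2, - 1,7/12,1,3] 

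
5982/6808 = 2991/3404 = 0.88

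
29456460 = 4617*6380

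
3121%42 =13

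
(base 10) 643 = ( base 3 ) 212211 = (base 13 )3a6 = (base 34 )IV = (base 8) 1203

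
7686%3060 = 1566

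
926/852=1 + 37/426 =1.09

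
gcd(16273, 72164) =1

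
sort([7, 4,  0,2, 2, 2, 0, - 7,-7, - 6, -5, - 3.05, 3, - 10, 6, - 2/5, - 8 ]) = [ - 10,-8, - 7, - 7,  -  6,- 5,-3.05, - 2/5,  0,0,  2, 2,2, 3,4, 6, 7 ] 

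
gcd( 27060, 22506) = 66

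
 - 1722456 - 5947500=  - 7669956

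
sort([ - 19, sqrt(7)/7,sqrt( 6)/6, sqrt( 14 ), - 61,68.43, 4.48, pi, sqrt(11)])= [ - 61, - 19, sqrt ( 7)/7, sqrt( 6)/6,pi , sqrt(11), sqrt(14 ),4.48,68.43]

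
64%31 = 2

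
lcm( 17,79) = 1343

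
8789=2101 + 6688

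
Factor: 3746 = 2^1*1873^1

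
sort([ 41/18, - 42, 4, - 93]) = [ - 93, - 42,  41/18,  4]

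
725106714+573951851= 1299058565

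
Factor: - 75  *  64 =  - 2^6 * 3^1*5^2 = -  4800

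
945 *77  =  72765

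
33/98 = 33/98 = 0.34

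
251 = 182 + 69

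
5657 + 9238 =14895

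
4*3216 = 12864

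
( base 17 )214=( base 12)41b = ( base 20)19J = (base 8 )1127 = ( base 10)599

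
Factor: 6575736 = 2^3 * 3^1*17^1 * 71^1*227^1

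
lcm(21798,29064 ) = 87192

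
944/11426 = 472/5713   =  0.08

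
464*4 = 1856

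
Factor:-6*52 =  - 312 = - 2^3*3^1*13^1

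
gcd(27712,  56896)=64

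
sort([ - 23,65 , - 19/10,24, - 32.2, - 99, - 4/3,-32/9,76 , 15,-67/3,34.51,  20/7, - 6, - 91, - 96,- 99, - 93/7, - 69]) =[ - 99, - 99, - 96, - 91,-69,-32.2,-23  , - 67/3, - 93/7, - 6,  -  32/9 , - 19/10, - 4/3,20/7, 15,24, 34.51, 65,76]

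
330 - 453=- 123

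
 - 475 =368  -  843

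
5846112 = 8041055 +-2194943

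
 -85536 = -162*528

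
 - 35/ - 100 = 7/20 = 0.35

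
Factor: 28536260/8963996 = 5^1 * 26921^1 * 42283^( - 1) = 134605/42283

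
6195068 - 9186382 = -2991314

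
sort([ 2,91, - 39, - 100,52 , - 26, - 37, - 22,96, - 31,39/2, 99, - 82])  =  [-100, - 82, - 39, - 37, - 31,-26, - 22, 2 , 39/2,52 , 91,96, 99]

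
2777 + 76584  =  79361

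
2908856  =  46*63236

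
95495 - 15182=80313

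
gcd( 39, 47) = 1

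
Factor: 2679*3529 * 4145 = 39187621695 =3^1*5^1 *19^1*47^1 * 829^1*3529^1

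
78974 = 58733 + 20241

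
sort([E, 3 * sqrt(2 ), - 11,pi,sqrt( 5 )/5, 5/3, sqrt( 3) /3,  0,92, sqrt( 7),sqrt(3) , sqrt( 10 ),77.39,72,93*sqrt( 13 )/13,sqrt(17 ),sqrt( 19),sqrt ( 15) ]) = [ - 11,0, sqrt (5 ) /5,sqrt (3 ) /3, 5/3,  sqrt(3),sqrt( 7),E,pi,sqrt (10),sqrt (15),sqrt( 17),3*sqrt( 2),sqrt(19),93*sqrt( 13 ) /13,72,77.39,92 ]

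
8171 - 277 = 7894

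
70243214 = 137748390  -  67505176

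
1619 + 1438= 3057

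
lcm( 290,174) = 870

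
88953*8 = 711624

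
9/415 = 9/415 = 0.02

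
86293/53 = 86293/53 = 1628.17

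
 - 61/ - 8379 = 61/8379 = 0.01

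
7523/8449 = 7523/8449 = 0.89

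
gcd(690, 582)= 6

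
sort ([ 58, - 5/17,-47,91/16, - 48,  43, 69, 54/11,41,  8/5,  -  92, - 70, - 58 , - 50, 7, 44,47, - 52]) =[ - 92,- 70, - 58,-52,-50, - 48, - 47,- 5/17,8/5, 54/11,  91/16,7,41,  43, 44, 47,58,  69]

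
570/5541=190/1847 = 0.10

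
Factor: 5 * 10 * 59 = 2950 = 2^1 *5^2*59^1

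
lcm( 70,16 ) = 560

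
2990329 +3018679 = 6009008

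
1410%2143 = 1410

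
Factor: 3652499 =113^1 * 32323^1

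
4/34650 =2/17325 = 0.00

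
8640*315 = 2721600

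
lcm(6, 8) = 24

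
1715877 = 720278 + 995599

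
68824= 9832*7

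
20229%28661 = 20229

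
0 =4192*0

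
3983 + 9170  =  13153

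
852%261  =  69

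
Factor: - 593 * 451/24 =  - 267443/24 = - 2^( - 3 )*3^(-1) * 11^1*41^1 * 593^1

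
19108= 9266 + 9842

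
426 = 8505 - 8079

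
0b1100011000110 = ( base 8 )14306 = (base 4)1203012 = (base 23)BMH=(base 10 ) 6342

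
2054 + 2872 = 4926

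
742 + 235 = 977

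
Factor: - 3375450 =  - 2^1*3^2 * 5^2*13^1*577^1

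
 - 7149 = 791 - 7940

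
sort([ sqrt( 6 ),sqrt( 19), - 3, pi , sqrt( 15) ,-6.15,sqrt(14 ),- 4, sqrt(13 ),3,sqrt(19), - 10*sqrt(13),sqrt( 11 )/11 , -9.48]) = [ - 10*sqrt( 13) , - 9.48, - 6.15, - 4, - 3, sqrt(  11 )/11,sqrt( 6 ),3,pi,sqrt( 13),sqrt ( 14 ) , sqrt( 15 ), sqrt( 19), sqrt( 19) ] 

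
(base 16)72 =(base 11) a4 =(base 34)3c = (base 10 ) 114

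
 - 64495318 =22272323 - 86767641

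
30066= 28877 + 1189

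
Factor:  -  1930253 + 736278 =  - 1193975= -  5^2* 163^1*293^1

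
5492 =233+5259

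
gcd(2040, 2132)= 4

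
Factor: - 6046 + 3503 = - 2543^1 = - 2543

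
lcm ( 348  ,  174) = 348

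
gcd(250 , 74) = 2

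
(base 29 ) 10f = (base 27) 14J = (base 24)1BG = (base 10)856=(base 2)1101011000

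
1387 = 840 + 547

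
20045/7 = 20045/7 = 2863.57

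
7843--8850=16693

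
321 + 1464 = 1785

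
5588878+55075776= 60664654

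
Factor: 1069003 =13^1 *82231^1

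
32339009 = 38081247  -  5742238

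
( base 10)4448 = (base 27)62k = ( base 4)1011200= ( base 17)F6B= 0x1160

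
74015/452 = 163 + 3/4 = 163.75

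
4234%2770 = 1464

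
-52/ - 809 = 52/809 = 0.06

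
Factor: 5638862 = 2^1 * 79^1*89^1*401^1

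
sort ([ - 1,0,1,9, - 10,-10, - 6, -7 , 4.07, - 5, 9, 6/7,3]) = [ - 10,-10, - 7,  -  6, - 5, - 1, 0, 6/7  ,  1,3,4.07,9,9 ] 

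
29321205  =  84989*345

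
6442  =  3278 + 3164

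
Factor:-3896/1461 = -8/3=-2^3*3^(-1)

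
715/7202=55/554 = 0.10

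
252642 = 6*42107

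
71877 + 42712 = 114589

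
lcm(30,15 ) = 30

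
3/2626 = 3/2626 = 0.00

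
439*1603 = 703717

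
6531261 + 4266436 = 10797697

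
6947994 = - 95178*( - 73)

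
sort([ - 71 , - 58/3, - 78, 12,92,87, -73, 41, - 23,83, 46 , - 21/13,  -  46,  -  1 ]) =[ - 78, - 73, - 71, - 46, - 23, - 58/3, - 21/13, - 1,12 , 41, 46, 83  ,  87,92 ] 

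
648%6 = 0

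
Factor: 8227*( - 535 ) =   -  4401445 = -5^1*19^1*107^1*433^1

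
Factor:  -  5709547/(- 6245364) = 2^( - 2)*3^( - 1 )  *  520447^(-1 )*5709547^1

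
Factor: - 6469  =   - 6469^1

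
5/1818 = 5/1818=   0.00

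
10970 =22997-12027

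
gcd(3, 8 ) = 1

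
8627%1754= 1611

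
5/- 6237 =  - 1+6232/6237 = - 0.00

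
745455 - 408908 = 336547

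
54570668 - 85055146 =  - 30484478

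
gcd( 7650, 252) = 18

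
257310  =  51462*5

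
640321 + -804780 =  - 164459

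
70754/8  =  35377/4 = 8844.25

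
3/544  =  3/544 = 0.01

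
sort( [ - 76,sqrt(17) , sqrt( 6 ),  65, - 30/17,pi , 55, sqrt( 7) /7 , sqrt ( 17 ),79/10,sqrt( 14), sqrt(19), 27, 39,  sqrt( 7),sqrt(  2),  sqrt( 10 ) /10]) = [ - 76 , - 30/17,sqrt( 10)/10, sqrt( 7 )/7,sqrt( 2),sqrt(6), sqrt(7 ), pi,sqrt (14), sqrt( 17 ), sqrt(17), sqrt( 19), 79/10,27, 39, 55, 65]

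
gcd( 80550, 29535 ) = 2685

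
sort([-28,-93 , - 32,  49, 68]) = [-93,-32, - 28,  49, 68] 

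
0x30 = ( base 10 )48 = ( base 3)1210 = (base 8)60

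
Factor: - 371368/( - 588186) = 2^2*3^(-2)*41^ ( - 1)*61^1*761^1*797^( - 1)=185684/294093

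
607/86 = 607/86=7.06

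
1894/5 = 1894/5  =  378.80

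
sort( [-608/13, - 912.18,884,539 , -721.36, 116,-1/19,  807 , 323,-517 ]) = [-912.18, - 721.36,-517 ,-608/13, - 1/19, 116,323, 539,807,884] 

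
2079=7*297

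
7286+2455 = 9741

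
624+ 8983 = 9607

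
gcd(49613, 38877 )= 1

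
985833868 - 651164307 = 334669561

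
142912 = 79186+63726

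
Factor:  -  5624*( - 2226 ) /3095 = 12519024/3095 = 2^4*3^1 * 5^(-1 )*7^1*19^1*37^1*53^1*619^(  -  1)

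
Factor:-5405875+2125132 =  - 3^5*23^1* 587^1 =- 3280743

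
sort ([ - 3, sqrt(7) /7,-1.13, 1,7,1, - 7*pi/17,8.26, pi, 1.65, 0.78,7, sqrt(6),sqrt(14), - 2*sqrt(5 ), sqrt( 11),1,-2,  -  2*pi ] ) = [ - 2 * pi, - 2*sqrt( 5) , - 3, - 2, - 7*pi/17,-1.13, sqrt(7 )/7,0.78, 1 , 1, 1,1.65,  sqrt( 6 ),  pi,sqrt(11),sqrt( 14),7,7,8.26 ] 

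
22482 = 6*3747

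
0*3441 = 0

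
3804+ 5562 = 9366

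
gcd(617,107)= 1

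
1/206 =1/206 = 0.00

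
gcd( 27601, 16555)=7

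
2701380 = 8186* 330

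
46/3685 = 46/3685 = 0.01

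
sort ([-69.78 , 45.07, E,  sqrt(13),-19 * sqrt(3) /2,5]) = [ - 69.78, - 19*sqrt(3)/2,E, sqrt(13), 5,45.07 ]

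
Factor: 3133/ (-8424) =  - 2^( - 3)*3^( - 4 ) *241^1 = - 241/648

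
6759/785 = 8  +  479/785 = 8.61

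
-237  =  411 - 648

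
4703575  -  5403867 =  - 700292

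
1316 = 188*7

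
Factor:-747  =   - 3^2 * 83^1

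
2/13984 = 1/6992 = 0.00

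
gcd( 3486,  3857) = 7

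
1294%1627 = 1294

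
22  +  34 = 56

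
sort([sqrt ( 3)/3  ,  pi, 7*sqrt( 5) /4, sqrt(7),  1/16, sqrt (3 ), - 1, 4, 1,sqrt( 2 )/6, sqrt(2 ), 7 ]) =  [ -1, 1/16, sqrt(2 )/6 , sqrt( 3 ) /3 , 1, sqrt(2), sqrt( 3 ), sqrt(7), pi,7*sqrt( 5)/4, 4, 7] 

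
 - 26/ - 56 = 13/28 = 0.46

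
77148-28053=49095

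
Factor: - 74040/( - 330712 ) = 3^1*5^1*67^( - 1) = 15/67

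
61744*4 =246976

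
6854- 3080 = 3774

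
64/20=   3 + 1/5 = 3.20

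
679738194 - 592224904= 87513290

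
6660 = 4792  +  1868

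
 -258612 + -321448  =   - 580060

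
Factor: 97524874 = 2^1*269^1*181273^1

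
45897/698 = 65 + 527/698=65.76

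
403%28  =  11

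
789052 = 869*908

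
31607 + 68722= 100329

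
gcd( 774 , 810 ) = 18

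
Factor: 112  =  2^4*7^1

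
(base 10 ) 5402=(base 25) 8g2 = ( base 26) 7PK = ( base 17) 11BD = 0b1010100011010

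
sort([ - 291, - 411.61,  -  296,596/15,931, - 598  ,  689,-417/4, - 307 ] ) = [-598, - 411.61, - 307,-296, - 291, - 417/4,  596/15,  689, 931 ] 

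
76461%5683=2582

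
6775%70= 55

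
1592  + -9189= -7597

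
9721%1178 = 297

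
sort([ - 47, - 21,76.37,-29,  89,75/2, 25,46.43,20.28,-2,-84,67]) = [  -  84, - 47, - 29, - 21,  -  2, 20.28,25,75/2 , 46.43,67,  76.37,  89] 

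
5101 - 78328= - 73227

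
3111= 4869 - 1758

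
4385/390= 877/78 = 11.24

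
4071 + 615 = 4686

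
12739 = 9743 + 2996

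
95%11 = 7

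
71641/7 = 71641/7=10234.43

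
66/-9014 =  - 1 + 4474/4507= - 0.01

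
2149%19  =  2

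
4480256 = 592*7568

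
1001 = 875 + 126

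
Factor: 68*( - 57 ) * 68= - 263568 = -  2^4*3^1 * 17^2 * 19^1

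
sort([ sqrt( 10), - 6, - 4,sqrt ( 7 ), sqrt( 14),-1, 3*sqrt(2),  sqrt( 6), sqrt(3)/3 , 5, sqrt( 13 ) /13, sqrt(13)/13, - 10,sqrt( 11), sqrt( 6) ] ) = [ - 10 , - 6 ,-4 , - 1, sqrt( 13 )/13, sqrt( 13 ) /13,sqrt( 3)/3,sqrt(6 ), sqrt(6 ),sqrt (7), sqrt( 10),sqrt( 11), sqrt( 14 ), 3*sqrt( 2), 5]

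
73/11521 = 73/11521 = 0.01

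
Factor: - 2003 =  - 2003^1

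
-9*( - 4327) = 38943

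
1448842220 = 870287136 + 578555084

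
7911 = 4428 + 3483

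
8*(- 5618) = - 44944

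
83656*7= 585592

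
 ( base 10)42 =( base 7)60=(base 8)52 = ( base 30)1c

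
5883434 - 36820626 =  - 30937192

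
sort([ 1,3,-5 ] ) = [ -5,  1, 3]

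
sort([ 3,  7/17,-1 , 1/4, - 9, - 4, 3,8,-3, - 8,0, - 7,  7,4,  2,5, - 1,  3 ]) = [ - 9, - 8, - 7,  -  4 , - 3, - 1,-1,  0,1/4,7/17, 2,  3,3,  3, 4, 5,7,  8 ]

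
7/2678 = 7/2678 = 0.00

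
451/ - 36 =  - 13 + 17/36 = - 12.53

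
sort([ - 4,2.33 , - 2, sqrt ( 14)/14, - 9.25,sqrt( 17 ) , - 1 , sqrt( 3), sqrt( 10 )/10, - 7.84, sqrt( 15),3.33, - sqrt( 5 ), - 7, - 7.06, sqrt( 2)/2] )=[ - 9.25, - 7.84  , - 7.06, - 7, - 4, - sqrt( 5), -2,-1,sqrt( 14)/14,sqrt(10)/10,sqrt(2) /2,sqrt( 3 ),2.33,  3.33, sqrt( 15), sqrt( 17 )] 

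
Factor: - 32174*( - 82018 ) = 2^2*23^1*1783^1*16087^1 = 2638847132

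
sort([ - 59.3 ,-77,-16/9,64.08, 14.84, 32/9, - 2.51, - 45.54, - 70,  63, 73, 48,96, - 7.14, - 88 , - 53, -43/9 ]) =[ - 88,-77,-70, - 59.3, - 53, - 45.54,-7.14,  -  43/9, - 2.51, - 16/9, 32/9, 14.84, 48, 63,64.08,  73,96 ]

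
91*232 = 21112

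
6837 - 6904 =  - 67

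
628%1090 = 628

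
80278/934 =40139/467 = 85.95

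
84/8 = 10+1/2 = 10.50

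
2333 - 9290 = - 6957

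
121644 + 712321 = 833965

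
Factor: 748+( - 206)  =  2^1 * 271^1 = 542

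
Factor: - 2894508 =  - 2^2*3^3*26801^1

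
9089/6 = 1514 + 5/6 = 1514.83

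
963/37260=107/4140 = 0.03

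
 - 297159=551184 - 848343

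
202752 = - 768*(-264)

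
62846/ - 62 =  - 1014 + 11/31 = -1013.65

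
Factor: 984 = 2^3  *  3^1*41^1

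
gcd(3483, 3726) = 81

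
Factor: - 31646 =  - 2^1*15823^1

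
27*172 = 4644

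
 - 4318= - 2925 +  - 1393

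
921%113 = 17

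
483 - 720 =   -  237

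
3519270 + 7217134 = 10736404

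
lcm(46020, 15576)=1012440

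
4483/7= 4483/7 = 640.43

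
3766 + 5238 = 9004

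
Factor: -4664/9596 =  - 2^1 * 11^1*53^1*2399^( -1) = - 1166/2399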